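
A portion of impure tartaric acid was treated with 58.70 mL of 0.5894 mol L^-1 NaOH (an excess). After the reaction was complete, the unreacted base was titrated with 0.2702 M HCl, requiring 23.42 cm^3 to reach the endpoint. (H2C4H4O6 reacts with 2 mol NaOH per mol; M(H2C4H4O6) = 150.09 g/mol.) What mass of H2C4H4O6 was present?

2.12 g

Total n(NaOH) added = 0.5894 x 0.05870 = 0.03460 mol.
n(HCl) used = 0.2702 x 0.02342 = 0.006328 mol, which equals the excess n(NaOH).
So n(NaOH) consumed by the sample = 0.03460 - 0.006328 = 0.02827 mol.
n(H2C4H4O6) = 0.02827 / 2 = 0.01413 mol.
mass = 0.01413 mol x 150.09 g/mol = 2.12 g.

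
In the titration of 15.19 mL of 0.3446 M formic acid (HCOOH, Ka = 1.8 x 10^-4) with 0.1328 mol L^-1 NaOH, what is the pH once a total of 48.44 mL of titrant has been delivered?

12.27

n(acid) = 0.3446 x 0.01519 = 0.005234 mol; n(NaOH) added = 0.1328 x 0.04844 = 0.006433 mol.
Base is in excess by 0.006433 - 0.005234 = 0.001198 mol in a total volume of 0.06363 L.
[OH^-] = 0.001198/0.06363 = 0.01883 M, so pOH = 1.73 and pH = 14.00 - 1.73 = 12.27.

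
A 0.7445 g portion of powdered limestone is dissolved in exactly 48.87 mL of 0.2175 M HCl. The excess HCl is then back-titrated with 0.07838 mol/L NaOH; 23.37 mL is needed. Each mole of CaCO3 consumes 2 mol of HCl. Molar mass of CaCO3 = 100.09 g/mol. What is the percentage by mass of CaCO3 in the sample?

Total n(HCl) added = 0.2175 x 0.04887 = 0.01063 mol.
n(NaOH) used = 0.07838 x 0.02337 = 0.001832 mol, which equals the excess n(HCl).
So n(HCl) consumed by the sample = 0.01063 - 0.001832 = 0.008797 mol.
n(CaCO3) = 0.008797 / 2 = 0.004399 mol.
mass CaCO3 = 0.004399 x 100.09 = 0.4403 g, so %CaCO3 = 0.4403/0.7445 x 100 = 59.1%.

59.1%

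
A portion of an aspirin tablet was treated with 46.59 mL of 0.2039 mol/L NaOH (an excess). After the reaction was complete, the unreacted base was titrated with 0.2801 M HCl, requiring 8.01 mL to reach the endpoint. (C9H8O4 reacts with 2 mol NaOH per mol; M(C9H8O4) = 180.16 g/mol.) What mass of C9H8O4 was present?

Total n(NaOH) added = 0.2039 x 0.04659 = 0.009500 mol.
n(HCl) used = 0.2801 x 0.008010 = 0.002244 mol, which equals the excess n(NaOH).
So n(NaOH) consumed by the sample = 0.009500 - 0.002244 = 0.007256 mol.
n(C9H8O4) = 0.007256 / 2 = 0.003628 mol.
mass = 0.003628 mol x 180.16 g/mol = 0.654 g.

0.654 g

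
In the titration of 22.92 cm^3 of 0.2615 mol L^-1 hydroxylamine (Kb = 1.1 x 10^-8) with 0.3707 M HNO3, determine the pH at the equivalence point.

3.43

n(NH2OH) = 0.2615 x 0.02292 = 0.005994 mol; V(HNO3) at equivalence = 0.005994/0.3707 = 0.01617 L.
At equivalence the base is fully converted to NH3OH+; total volume = 0.03909 L, so [NH3OH+] = 0.005994/0.03909 = 0.1533 M.
Ka(NH3OH+) = Kw/Kb = 1.0e-14 / 1.1 x 10^-8 = 9.09e-7.
[H^+] = sqrt(Ka x [NH3OH+]) = sqrt(9.09e-7 x 0.1533) = 0.000373 M.
pH = -log(0.000373) = 3.43.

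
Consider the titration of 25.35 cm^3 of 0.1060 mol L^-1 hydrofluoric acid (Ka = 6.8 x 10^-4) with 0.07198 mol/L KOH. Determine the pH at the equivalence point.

7.90

n(HF) = 0.1060 x 0.02535 = 0.002687 mol; V(KOH) at equivalence = 0.002687/0.07198 = 0.03733 L.
At equivalence all the acid is converted to F-; total volume = 0.02535 + 0.03733 = 0.06268 L, so [F-] = 0.002687/0.06268 = 0.04287 M.
Kb = Kw/Ka = 1.0e-14 / 6.8 x 10^-4 = 1.47e-11.
[OH^-] = sqrt(Kb x [F-]) = sqrt(1.47e-11 x 0.04287) = 7.94e-7 M.
pOH = 6.10, so pH = 14.00 - 6.10 = 7.90.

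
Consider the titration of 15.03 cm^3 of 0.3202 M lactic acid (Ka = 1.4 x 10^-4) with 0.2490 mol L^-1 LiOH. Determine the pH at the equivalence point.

8.50

n(HC3H5O3) = 0.3202 x 0.01503 = 0.004813 mol; V(LiOH) at equivalence = 0.004813/0.2490 = 0.01933 L.
At equivalence all the acid is converted to C3H5O3-; total volume = 0.01503 + 0.01933 = 0.03436 L, so [C3H5O3-] = 0.004813/0.03436 = 0.1401 M.
Kb = Kw/Ka = 1.0e-14 / 1.4 x 10^-4 = 7.14e-11.
[OH^-] = sqrt(Kb x [C3H5O3-]) = sqrt(7.14e-11 x 0.1401) = 3.16e-6 M.
pOH = 5.50, so pH = 14.00 - 5.50 = 8.50.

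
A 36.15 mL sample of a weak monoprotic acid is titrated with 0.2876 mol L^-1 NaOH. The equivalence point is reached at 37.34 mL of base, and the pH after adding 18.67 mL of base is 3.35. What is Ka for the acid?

4.5 x 10^-4

18.67 mL is half of the equivalence volume, so this is the half-equivalence point where [HA] = [A^-].
At half-equivalence pH = pKa, so pKa = 3.35.
Ka = 10^(-3.35) = 4.5 x 10^-4.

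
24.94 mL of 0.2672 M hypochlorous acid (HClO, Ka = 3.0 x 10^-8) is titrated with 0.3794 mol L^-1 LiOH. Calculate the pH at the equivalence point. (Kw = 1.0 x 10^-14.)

n(HClO) = 0.2672 x 0.02494 = 0.006664 mol; V(LiOH) at equivalence = 0.006664/0.3794 = 0.01756 L.
At equivalence all the acid is converted to ClO-; total volume = 0.02494 + 0.01756 = 0.04250 L, so [ClO-] = 0.006664/0.04250 = 0.1568 M.
Kb = Kw/Ka = 1.0e-14 / 3.0 x 10^-8 = 3.33e-7.
[OH^-] = sqrt(Kb x [ClO-]) = sqrt(3.33e-7 x 0.1568) = 0.000229 M.
pOH = 3.64, so pH = 14.00 - 3.64 = 10.36.

10.36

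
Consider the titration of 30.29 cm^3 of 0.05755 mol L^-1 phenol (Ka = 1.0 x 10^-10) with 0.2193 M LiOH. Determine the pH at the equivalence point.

n(C6H5OH) = 0.05755 x 0.03029 = 0.001743 mol; V(LiOH) at equivalence = 0.001743/0.2193 = 0.007949 L.
At equivalence all the acid is converted to C6H5O-; total volume = 0.03029 + 0.007949 = 0.03824 L, so [C6H5O-] = 0.001743/0.03824 = 0.04559 M.
Kb = Kw/Ka = 1.0e-14 / 1.0 x 10^-10 = 0.000100.
[OH^-] = sqrt(Kb x [C6H5O-]) = sqrt(0.000100 x 0.04559) = 0.00214 M.
pOH = 2.67, so pH = 14.00 - 2.67 = 11.33.

11.33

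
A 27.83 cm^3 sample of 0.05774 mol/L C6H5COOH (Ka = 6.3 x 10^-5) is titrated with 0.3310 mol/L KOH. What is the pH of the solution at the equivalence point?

8.45

n(C6H5COOH) = 0.05774 x 0.02783 = 0.001607 mol; V(KOH) at equivalence = 0.001607/0.3310 = 0.004855 L.
At equivalence all the acid is converted to C6H5COO-; total volume = 0.02783 + 0.004855 = 0.03268 L, so [C6H5COO-] = 0.001607/0.03268 = 0.04916 M.
Kb = Kw/Ka = 1.0e-14 / 6.3 x 10^-5 = 1.59e-10.
[OH^-] = sqrt(Kb x [C6H5COO-]) = sqrt(1.59e-10 x 0.04916) = 2.79e-6 M.
pOH = 5.55, so pH = 14.00 - 5.55 = 8.45.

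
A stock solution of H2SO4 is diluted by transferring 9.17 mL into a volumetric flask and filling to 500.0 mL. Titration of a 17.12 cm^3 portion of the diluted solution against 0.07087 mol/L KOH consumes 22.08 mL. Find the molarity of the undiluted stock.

2.49 M

n(KOH) = 0.07087 x 0.02208 = 0.001565 mol.
n(H2SO4) in the aliquot = 0.001565 x 1/2 = 0.0007824 mol.
[diluted H2SO4] = 0.0007824 / 0.01712 = 0.04570 M.
Dilution factor = 500.0/9.170 = 54.53, so [stock] = 0.04570 x 54.53 = 2.49 M.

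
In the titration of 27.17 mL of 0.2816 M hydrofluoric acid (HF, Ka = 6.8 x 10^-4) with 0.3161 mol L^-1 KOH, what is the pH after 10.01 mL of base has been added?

Initial n(HF) = 0.2816 x 0.02717 = 0.007651 mol.
n(KOH) added = 0.3161 x 0.01001 = 0.003164 mol, converting that many moles of HF to F-.
Remaining n(HF) = 0.004487 mol; n(F-) = 0.003164 mol.
By Henderson-Hasselbalch, pH = pKa + log([A^-]/[HA]) = 3.17 + log(0.003164/0.004487) = 3.17 + (-0.15) = 3.02.

3.02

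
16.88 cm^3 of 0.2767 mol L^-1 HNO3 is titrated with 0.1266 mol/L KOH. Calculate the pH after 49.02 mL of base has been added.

n(acid) = 0.2767 x 0.01688 = 0.004671 mol; n(KOH) added = 0.1266 x 0.04902 = 0.006206 mol.
Base is in excess by 0.006206 - 0.004671 = 0.001535 mol in a total volume of 0.06590 L.
[OH^-] = 0.001535/0.06590 = 0.02330 M, so pOH = 1.63 and pH = 14.00 - 1.63 = 12.37.

12.37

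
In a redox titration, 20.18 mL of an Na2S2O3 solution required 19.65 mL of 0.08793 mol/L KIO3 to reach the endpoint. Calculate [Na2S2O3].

n(KIO3) = 0.08793 x 0.01965 = 0.001728 mol.
From the balanced equation, 1 mol KIO3 reacts with 6 mol Na2S2O3, so n(Na2S2O3) = 0.001728 x 6/1 = 0.01037 mol.
[Na2S2O3] = 0.01037 / 0.02018 L = 0.514 M.

0.514 M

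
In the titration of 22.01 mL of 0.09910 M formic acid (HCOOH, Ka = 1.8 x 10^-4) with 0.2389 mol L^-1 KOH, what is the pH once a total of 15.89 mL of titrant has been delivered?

12.63

n(acid) = 0.09910 x 0.02201 = 0.002181 mol; n(KOH) added = 0.2389 x 0.01589 = 0.003796 mol.
Base is in excess by 0.003796 - 0.002181 = 0.001615 mol in a total volume of 0.03790 L.
[OH^-] = 0.001615/0.03790 = 0.04261 M, so pOH = 1.37 and pH = 14.00 - 1.37 = 12.63.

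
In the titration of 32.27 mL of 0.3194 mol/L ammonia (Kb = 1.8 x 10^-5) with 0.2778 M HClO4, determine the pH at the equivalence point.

5.04

n(NH3) = 0.3194 x 0.03227 = 0.01031 mol; V(HClO4) at equivalence = 0.01031/0.2778 = 0.03710 L.
At equivalence the base is fully converted to NH4+; total volume = 0.06937 L, so [NH4+] = 0.01031/0.06937 = 0.1486 M.
Ka(NH4+) = Kw/Kb = 1.0e-14 / 1.8 x 10^-5 = 5.56e-10.
[H^+] = sqrt(Ka x [NH4+]) = sqrt(5.56e-10 x 0.1486) = 9.09e-6 M.
pH = -log(9.09e-6) = 5.04.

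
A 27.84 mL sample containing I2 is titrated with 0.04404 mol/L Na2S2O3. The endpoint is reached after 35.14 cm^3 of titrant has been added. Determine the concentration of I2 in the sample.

0.0278 M

n(Na2S2O3) = 0.04404 x 0.03514 = 0.001548 mol.
From the balanced equation, 2 mol Na2S2O3 reacts with 1 mol I2, so n(I2) = 0.001548 x 1/2 = 0.0007738 mol.
[I2] = 0.0007738 / 0.02784 L = 0.0278 M.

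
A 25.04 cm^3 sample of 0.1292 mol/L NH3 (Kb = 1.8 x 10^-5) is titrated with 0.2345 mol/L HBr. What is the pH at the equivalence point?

n(NH3) = 0.1292 x 0.02504 = 0.003235 mol; V(HBr) at equivalence = 0.003235/0.2345 = 0.01380 L.
At equivalence the base is fully converted to NH4+; total volume = 0.03884 L, so [NH4+] = 0.003235/0.03884 = 0.08330 M.
Ka(NH4+) = Kw/Kb = 1.0e-14 / 1.8 x 10^-5 = 5.56e-10.
[H^+] = sqrt(Ka x [NH4+]) = sqrt(5.56e-10 x 0.08330) = 6.80e-6 M.
pH = -log(6.80e-6) = 5.17.

5.17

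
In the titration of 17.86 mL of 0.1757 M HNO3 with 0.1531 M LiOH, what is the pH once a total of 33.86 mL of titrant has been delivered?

n(acid) = 0.1757 x 0.01786 = 0.003138 mol; n(LiOH) added = 0.1531 x 0.03386 = 0.005184 mol.
Base is in excess by 0.005184 - 0.003138 = 0.002046 mol in a total volume of 0.05172 L.
[OH^-] = 0.002046/0.05172 = 0.03956 M, so pOH = 1.40 and pH = 14.00 - 1.40 = 12.60.

12.60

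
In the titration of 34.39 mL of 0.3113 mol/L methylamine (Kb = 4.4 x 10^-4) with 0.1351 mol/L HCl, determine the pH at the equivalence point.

n(CH3NH2) = 0.3113 x 0.03439 = 0.01071 mol; V(HCl) at equivalence = 0.01071/0.1351 = 0.07924 L.
At equivalence the base is fully converted to CH3NH3+; total volume = 0.1136 L, so [CH3NH3+] = 0.01071/0.1136 = 0.09421 M.
Ka(CH3NH3+) = Kw/Kb = 1.0e-14 / 4.4 x 10^-4 = 2.27e-11.
[H^+] = sqrt(Ka x [CH3NH3+]) = sqrt(2.27e-11 x 0.09421) = 1.46e-6 M.
pH = -log(1.46e-6) = 5.83.

5.83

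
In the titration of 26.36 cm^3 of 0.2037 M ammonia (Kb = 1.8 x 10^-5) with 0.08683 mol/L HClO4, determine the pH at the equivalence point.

n(NH3) = 0.2037 x 0.02636 = 0.005370 mol; V(HClO4) at equivalence = 0.005370/0.08683 = 0.06184 L.
At equivalence the base is fully converted to NH4+; total volume = 0.08820 L, so [NH4+] = 0.005370/0.08820 = 0.06088 M.
Ka(NH4+) = Kw/Kb = 1.0e-14 / 1.8 x 10^-5 = 5.56e-10.
[H^+] = sqrt(Ka x [NH4+]) = sqrt(5.56e-10 x 0.06088) = 5.82e-6 M.
pH = -log(5.82e-6) = 5.24.

5.24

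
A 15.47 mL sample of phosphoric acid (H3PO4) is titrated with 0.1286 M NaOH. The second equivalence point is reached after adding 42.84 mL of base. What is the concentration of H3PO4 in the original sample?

0.178 M

n(NaOH) = 0.1286 x 0.04284 = 0.005509 mol.
At the second equivalence point, 2 mol OH^- react per mol H3PO4, so n(H3PO4) = 0.005509 / 2 = 0.002755 mol.
[H3PO4] = 0.002755 / 0.01547 L = 0.178 M.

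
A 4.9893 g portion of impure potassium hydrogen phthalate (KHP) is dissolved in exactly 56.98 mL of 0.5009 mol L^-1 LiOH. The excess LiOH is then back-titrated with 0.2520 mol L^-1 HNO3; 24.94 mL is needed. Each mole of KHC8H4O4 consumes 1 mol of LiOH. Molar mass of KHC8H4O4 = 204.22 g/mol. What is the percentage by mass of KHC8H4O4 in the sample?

91.1%

Total n(LiOH) added = 0.5009 x 0.05698 = 0.02854 mol.
n(HNO3) used = 0.2520 x 0.02494 = 0.006285 mol, which equals the excess n(LiOH).
So n(LiOH) consumed by the sample = 0.02854 - 0.006285 = 0.02226 mol.
n(KHC8H4O4) = 0.02226 / 1 = 0.02226 mol.
mass KHC8H4O4 = 0.02226 x 204.22 = 4.545 g, so %KHC8H4O4 = 4.545/4.9893 x 100 = 91.1%.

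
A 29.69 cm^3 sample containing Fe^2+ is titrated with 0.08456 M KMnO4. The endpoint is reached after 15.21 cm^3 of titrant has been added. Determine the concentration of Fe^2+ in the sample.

0.217 M

n(KMnO4) = 0.08456 x 0.01521 = 0.001286 mol.
From the balanced equation, 1 mol KMnO4 reacts with 5 mol Fe^2+, so n(Fe^2+) = 0.001286 x 5/1 = 0.006431 mol.
[Fe^2+] = 0.006431 / 0.02969 L = 0.217 M.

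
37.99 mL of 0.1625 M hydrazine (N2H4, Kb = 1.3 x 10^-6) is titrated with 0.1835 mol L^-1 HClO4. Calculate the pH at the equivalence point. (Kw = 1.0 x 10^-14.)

n(N2H4) = 0.1625 x 0.03799 = 0.006173 mol; V(HClO4) at equivalence = 0.006173/0.1835 = 0.03364 L.
At equivalence the base is fully converted to N2H5+; total volume = 0.07163 L, so [N2H5+] = 0.006173/0.07163 = 0.08618 M.
Ka(N2H5+) = Kw/Kb = 1.0e-14 / 1.3 x 10^-6 = 7.69e-9.
[H^+] = sqrt(Ka x [N2H5+]) = sqrt(7.69e-9 x 0.08618) = 2.57e-5 M.
pH = -log(2.57e-5) = 4.59.

4.59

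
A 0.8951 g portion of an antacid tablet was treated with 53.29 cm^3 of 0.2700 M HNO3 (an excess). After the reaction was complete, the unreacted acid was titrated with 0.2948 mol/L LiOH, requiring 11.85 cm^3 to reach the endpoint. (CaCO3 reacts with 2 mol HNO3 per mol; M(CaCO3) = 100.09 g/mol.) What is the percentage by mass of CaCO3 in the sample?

Total n(HNO3) added = 0.2700 x 0.05329 = 0.01439 mol.
n(LiOH) used = 0.2948 x 0.01185 = 0.003493 mol, which equals the excess n(HNO3).
So n(HNO3) consumed by the sample = 0.01439 - 0.003493 = 0.01089 mol.
n(CaCO3) = 0.01089 / 2 = 0.005447 mol.
mass CaCO3 = 0.005447 x 100.09 = 0.5452 g, so %CaCO3 = 0.5452/0.8951 x 100 = 60.9%.

60.9%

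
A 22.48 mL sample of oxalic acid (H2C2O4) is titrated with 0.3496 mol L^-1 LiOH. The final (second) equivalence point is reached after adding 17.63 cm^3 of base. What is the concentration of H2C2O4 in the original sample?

0.137 M

n(LiOH) = 0.3496 x 0.01763 = 0.006163 mol.
At the final (second) equivalence point, 2 mol OH^- react per mol H2C2O4, so n(H2C2O4) = 0.006163 / 2 = 0.003082 mol.
[H2C2O4] = 0.003082 / 0.02248 L = 0.137 M.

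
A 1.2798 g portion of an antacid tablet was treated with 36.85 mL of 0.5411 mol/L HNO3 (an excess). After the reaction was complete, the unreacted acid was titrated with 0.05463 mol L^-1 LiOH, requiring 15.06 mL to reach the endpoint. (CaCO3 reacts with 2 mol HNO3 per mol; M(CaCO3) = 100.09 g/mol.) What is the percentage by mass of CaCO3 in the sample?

74.8%

Total n(HNO3) added = 0.5411 x 0.03685 = 0.01994 mol.
n(LiOH) used = 0.05463 x 0.01506 = 0.0008227 mol, which equals the excess n(HNO3).
So n(HNO3) consumed by the sample = 0.01994 - 0.0008227 = 0.01912 mol.
n(CaCO3) = 0.01912 / 2 = 0.009558 mol.
mass CaCO3 = 0.009558 x 100.09 = 0.9567 g, so %CaCO3 = 0.9567/1.2798 x 100 = 74.8%.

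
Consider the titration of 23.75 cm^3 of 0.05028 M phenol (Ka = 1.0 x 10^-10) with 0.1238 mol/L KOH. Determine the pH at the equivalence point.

11.28

n(C6H5OH) = 0.05028 x 0.02375 = 0.001194 mol; V(KOH) at equivalence = 0.001194/0.1238 = 0.009646 L.
At equivalence all the acid is converted to C6H5O-; total volume = 0.02375 + 0.009646 = 0.03340 L, so [C6H5O-] = 0.001194/0.03340 = 0.03576 M.
Kb = Kw/Ka = 1.0e-14 / 1.0 x 10^-10 = 0.000100.
[OH^-] = sqrt(Kb x [C6H5O-]) = sqrt(0.000100 x 0.03576) = 0.00189 M.
pOH = 2.72, so pH = 14.00 - 2.72 = 11.28.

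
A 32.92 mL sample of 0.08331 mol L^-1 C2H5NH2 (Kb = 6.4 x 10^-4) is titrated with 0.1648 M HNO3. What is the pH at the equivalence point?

6.03

n(C2H5NH2) = 0.08331 x 0.03292 = 0.002743 mol; V(HNO3) at equivalence = 0.002743/0.1648 = 0.01664 L.
At equivalence the base is fully converted to C2H5NH3+; total volume = 0.04956 L, so [C2H5NH3+] = 0.002743/0.04956 = 0.05534 M.
Ka(C2H5NH3+) = Kw/Kb = 1.0e-14 / 6.4 x 10^-4 = 1.56e-11.
[H^+] = sqrt(Ka x [C2H5NH3+]) = sqrt(1.56e-11 x 0.05534) = 9.30e-7 M.
pH = -log(9.30e-7) = 6.03.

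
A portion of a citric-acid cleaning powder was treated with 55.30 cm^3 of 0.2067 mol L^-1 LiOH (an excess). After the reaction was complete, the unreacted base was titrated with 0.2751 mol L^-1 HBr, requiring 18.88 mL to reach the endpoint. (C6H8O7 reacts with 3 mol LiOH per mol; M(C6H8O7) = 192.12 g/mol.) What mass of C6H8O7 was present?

Total n(LiOH) added = 0.2067 x 0.05530 = 0.01143 mol.
n(HBr) used = 0.2751 x 0.01888 = 0.005194 mol, which equals the excess n(LiOH).
So n(LiOH) consumed by the sample = 0.01143 - 0.005194 = 0.006237 mol.
n(C6H8O7) = 0.006237 / 3 = 0.002079 mol.
mass = 0.002079 mol x 192.12 g/mol = 0.399 g.

0.399 g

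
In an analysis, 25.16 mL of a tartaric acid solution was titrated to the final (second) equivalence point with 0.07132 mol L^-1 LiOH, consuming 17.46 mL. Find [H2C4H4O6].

n(LiOH) = 0.07132 x 0.01746 = 0.001245 mol.
At the final (second) equivalence point, 2 mol OH^- react per mol H2C4H4O6, so n(H2C4H4O6) = 0.001245 / 2 = 0.0006226 mol.
[H2C4H4O6] = 0.0006226 / 0.02516 L = 0.0247 M.

0.0247 M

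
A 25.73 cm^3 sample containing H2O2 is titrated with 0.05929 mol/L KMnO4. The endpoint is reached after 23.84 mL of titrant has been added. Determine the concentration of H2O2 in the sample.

0.137 M

n(KMnO4) = 0.05929 x 0.02384 = 0.001413 mol.
From the balanced equation, 2 mol KMnO4 reacts with 5 mol H2O2, so n(H2O2) = 0.001413 x 5/2 = 0.003534 mol.
[H2O2] = 0.003534 / 0.02573 L = 0.137 M.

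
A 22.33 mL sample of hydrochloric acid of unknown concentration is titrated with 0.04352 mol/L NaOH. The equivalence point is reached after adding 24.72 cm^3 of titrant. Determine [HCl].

n(NaOH) delivered = 0.04352 x 0.02472 = 0.001076 mol.
For a 1:1 reaction, n(HCl) = 0.001076 mol.
[HCl] = 0.001076 mol / 0.02233 L = 0.0482 M.

0.0482 M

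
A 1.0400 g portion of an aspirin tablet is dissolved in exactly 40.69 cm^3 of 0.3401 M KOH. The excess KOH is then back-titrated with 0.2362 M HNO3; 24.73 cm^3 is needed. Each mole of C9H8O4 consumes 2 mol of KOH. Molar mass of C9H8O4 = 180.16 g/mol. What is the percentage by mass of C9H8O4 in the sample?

69.3%

Total n(KOH) added = 0.3401 x 0.04069 = 0.01384 mol.
n(HNO3) used = 0.2362 x 0.02473 = 0.005841 mol, which equals the excess n(KOH).
So n(KOH) consumed by the sample = 0.01384 - 0.005841 = 0.007997 mol.
n(C9H8O4) = 0.007997 / 2 = 0.003999 mol.
mass C9H8O4 = 0.003999 x 180.16 = 0.7204 g, so %C9H8O4 = 0.7204/1.0400 x 100 = 69.3%.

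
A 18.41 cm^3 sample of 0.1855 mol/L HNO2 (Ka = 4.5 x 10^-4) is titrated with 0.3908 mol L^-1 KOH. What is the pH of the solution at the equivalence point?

8.22

n(HNO2) = 0.1855 x 0.01841 = 0.003415 mol; V(KOH) at equivalence = 0.003415/0.3908 = 0.008739 L.
At equivalence all the acid is converted to NO2-; total volume = 0.01841 + 0.008739 = 0.02715 L, so [NO2-] = 0.003415/0.02715 = 0.1258 M.
Kb = Kw/Ka = 1.0e-14 / 4.5 x 10^-4 = 2.22e-11.
[OH^-] = sqrt(Kb x [NO2-]) = sqrt(2.22e-11 x 0.1258) = 1.67e-6 M.
pOH = 5.78, so pH = 14.00 - 5.78 = 8.22.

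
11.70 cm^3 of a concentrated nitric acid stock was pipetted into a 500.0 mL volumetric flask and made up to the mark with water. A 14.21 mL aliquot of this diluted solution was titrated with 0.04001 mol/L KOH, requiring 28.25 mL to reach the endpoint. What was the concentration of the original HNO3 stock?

3.40 M

n(KOH) = 0.04001 x 0.02825 = 0.001130 mol.
n(HNO3) in the aliquot = 0.001130 mol.
[diluted HNO3] = 0.001130 / 0.01421 = 0.07954 M.
Dilution factor = 500.0/11.70 = 42.74, so [stock] = 0.07954 x 42.74 = 3.40 M.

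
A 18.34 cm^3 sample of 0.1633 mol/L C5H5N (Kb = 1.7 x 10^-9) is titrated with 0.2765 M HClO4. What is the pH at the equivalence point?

n(C5H5N) = 0.1633 x 0.01834 = 0.002995 mol; V(HClO4) at equivalence = 0.002995/0.2765 = 0.01083 L.
At equivalence the base is fully converted to C5H5NH+; total volume = 0.02917 L, so [C5H5NH+] = 0.002995/0.02917 = 0.1027 M.
Ka(C5H5NH+) = Kw/Kb = 1.0e-14 / 1.7 x 10^-9 = 5.88e-6.
[H^+] = sqrt(Ka x [C5H5NH+]) = sqrt(5.88e-6 x 0.1027) = 0.000777 M.
pH = -log(0.000777) = 3.11.

3.11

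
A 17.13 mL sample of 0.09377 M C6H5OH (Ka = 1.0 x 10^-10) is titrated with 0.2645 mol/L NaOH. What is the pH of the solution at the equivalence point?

11.42

n(C6H5OH) = 0.09377 x 0.01713 = 0.001606 mol; V(NaOH) at equivalence = 0.001606/0.2645 = 0.006073 L.
At equivalence all the acid is converted to C6H5O-; total volume = 0.01713 + 0.006073 = 0.02320 L, so [C6H5O-] = 0.001606/0.02320 = 0.06923 M.
Kb = Kw/Ka = 1.0e-14 / 1.0 x 10^-10 = 0.000100.
[OH^-] = sqrt(Kb x [C6H5O-]) = sqrt(0.000100 x 0.06923) = 0.00263 M.
pOH = 2.58, so pH = 14.00 - 2.58 = 11.42.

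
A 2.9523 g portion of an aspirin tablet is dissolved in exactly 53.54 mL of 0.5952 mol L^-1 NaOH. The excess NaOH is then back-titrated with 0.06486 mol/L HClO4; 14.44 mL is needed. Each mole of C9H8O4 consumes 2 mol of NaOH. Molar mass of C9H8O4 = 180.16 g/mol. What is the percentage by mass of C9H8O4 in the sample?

Total n(NaOH) added = 0.5952 x 0.05354 = 0.03187 mol.
n(HClO4) used = 0.06486 x 0.01444 = 0.0009366 mol, which equals the excess n(NaOH).
So n(NaOH) consumed by the sample = 0.03187 - 0.0009366 = 0.03093 mol.
n(C9H8O4) = 0.03093 / 2 = 0.01547 mol.
mass C9H8O4 = 0.01547 x 180.16 = 2.786 g, so %C9H8O4 = 2.786/2.9523 x 100 = 94.4%.

94.4%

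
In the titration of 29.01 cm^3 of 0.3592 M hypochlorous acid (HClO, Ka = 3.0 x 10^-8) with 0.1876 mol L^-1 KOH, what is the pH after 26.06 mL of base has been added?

7.47

Initial n(HClO) = 0.3592 x 0.02901 = 0.01042 mol.
n(KOH) added = 0.1876 x 0.02606 = 0.004889 mol, converting that many moles of HClO to ClO-.
Remaining n(HClO) = 0.005532 mol; n(ClO-) = 0.004889 mol.
By Henderson-Hasselbalch, pH = pKa + log([A^-]/[HA]) = 7.52 + log(0.004889/0.005532) = 7.52 + (-0.05) = 7.47.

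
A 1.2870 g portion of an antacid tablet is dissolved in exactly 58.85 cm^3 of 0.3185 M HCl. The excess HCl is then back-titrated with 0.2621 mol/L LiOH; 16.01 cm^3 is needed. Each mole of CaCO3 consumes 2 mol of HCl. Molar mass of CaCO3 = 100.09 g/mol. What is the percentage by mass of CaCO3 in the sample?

Total n(HCl) added = 0.3185 x 0.05885 = 0.01874 mol.
n(LiOH) used = 0.2621 x 0.01601 = 0.004196 mol, which equals the excess n(HCl).
So n(HCl) consumed by the sample = 0.01874 - 0.004196 = 0.01455 mol.
n(CaCO3) = 0.01455 / 2 = 0.007274 mol.
mass CaCO3 = 0.007274 x 100.09 = 0.7280 g, so %CaCO3 = 0.7280/1.2870 x 100 = 56.6%.

56.6%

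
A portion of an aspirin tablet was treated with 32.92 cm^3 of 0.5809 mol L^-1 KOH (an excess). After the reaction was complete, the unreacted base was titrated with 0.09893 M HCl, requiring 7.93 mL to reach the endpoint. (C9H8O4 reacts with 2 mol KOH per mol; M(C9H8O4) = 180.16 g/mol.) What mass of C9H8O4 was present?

1.65 g

Total n(KOH) added = 0.5809 x 0.03292 = 0.01912 mol.
n(HCl) used = 0.09893 x 0.007930 = 0.0007845 mol, which equals the excess n(KOH).
So n(KOH) consumed by the sample = 0.01912 - 0.0007845 = 0.01834 mol.
n(C9H8O4) = 0.01834 / 2 = 0.009169 mol.
mass = 0.009169 mol x 180.16 g/mol = 1.65 g.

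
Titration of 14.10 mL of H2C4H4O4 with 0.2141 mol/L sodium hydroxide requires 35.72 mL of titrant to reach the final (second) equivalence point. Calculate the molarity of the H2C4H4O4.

0.271 M

n(NaOH) = 0.2141 x 0.03572 = 0.007648 mol.
At the final (second) equivalence point, 2 mol OH^- react per mol H2C4H4O4, so n(H2C4H4O4) = 0.007648 / 2 = 0.003824 mol.
[H2C4H4O4] = 0.003824 / 0.01410 L = 0.271 M.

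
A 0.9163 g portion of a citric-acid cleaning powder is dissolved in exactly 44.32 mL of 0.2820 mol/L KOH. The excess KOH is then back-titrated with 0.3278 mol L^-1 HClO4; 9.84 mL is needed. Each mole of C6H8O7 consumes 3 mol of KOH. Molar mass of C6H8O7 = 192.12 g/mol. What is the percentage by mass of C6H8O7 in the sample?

Total n(KOH) added = 0.2820 x 0.04432 = 0.01250 mol.
n(HClO4) used = 0.3278 x 0.009840 = 0.003226 mol, which equals the excess n(KOH).
So n(KOH) consumed by the sample = 0.01250 - 0.003226 = 0.009273 mol.
n(C6H8O7) = 0.009273 / 3 = 0.003091 mol.
mass C6H8O7 = 0.003091 x 192.12 = 0.5938 g, so %C6H8O7 = 0.5938/0.9163 x 100 = 64.8%.

64.8%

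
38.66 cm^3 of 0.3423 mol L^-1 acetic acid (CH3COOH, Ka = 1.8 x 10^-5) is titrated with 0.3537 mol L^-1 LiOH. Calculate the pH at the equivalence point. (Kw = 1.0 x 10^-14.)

n(CH3COOH) = 0.3423 x 0.03866 = 0.01323 mol; V(LiOH) at equivalence = 0.01323/0.3537 = 0.03741 L.
At equivalence all the acid is converted to CH3COO-; total volume = 0.03866 + 0.03741 = 0.07607 L, so [CH3COO-] = 0.01323/0.07607 = 0.1740 M.
Kb = Kw/Ka = 1.0e-14 / 1.8 x 10^-5 = 5.56e-10.
[OH^-] = sqrt(Kb x [CH3COO-]) = sqrt(5.56e-10 x 0.1740) = 9.83e-6 M.
pOH = 5.01, so pH = 14.00 - 5.01 = 8.99.

8.99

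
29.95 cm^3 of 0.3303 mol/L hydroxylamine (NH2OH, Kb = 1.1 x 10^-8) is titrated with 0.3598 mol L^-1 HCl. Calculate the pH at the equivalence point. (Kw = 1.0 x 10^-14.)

3.40

n(NH2OH) = 0.3303 x 0.02995 = 0.009892 mol; V(HCl) at equivalence = 0.009892/0.3598 = 0.02749 L.
At equivalence the base is fully converted to NH3OH+; total volume = 0.05744 L, so [NH3OH+] = 0.009892/0.05744 = 0.1722 M.
Ka(NH3OH+) = Kw/Kb = 1.0e-14 / 1.1 x 10^-8 = 9.09e-7.
[H^+] = sqrt(Ka x [NH3OH+]) = sqrt(9.09e-7 x 0.1722) = 0.000396 M.
pH = -log(0.000396) = 3.40.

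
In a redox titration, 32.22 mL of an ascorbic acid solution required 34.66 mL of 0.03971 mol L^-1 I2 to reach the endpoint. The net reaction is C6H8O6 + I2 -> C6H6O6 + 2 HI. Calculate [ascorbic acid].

0.0427 M

n(I2) = 0.03971 x 0.03466 = 0.001376 mol.
From the balanced equation, 1 mol I2 reacts with 1 mol ascorbic acid, so n(ascorbic acid) = 0.001376 x 1/1 = 0.001376 mol.
[ascorbic acid] = 0.001376 / 0.03222 L = 0.0427 M.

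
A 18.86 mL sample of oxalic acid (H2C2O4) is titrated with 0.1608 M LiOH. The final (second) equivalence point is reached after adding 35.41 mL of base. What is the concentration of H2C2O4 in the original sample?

n(LiOH) = 0.1608 x 0.03541 = 0.005694 mol.
At the final (second) equivalence point, 2 mol OH^- react per mol H2C2O4, so n(H2C2O4) = 0.005694 / 2 = 0.002847 mol.
[H2C2O4] = 0.002847 / 0.01886 L = 0.151 M.

0.151 M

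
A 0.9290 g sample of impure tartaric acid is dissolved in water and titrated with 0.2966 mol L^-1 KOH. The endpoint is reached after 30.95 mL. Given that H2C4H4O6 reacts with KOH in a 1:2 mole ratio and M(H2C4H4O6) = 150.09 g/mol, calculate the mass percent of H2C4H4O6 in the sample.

74.2%

n(KOH) = 0.2966 x 0.03095 = 0.009180 mol.
n(H2C4H4O6) = 0.009180 / 2 = 0.004590 mol.
mass of H2C4H4O6 = 0.004590 x 150.09 = 0.6889 g.
% purity = 0.6889 / 0.9290 x 100 = 74.2%.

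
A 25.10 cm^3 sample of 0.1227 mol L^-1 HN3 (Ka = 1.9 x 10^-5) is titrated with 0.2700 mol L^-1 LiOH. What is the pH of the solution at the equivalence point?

n(HN3) = 0.1227 x 0.02510 = 0.003080 mol; V(LiOH) at equivalence = 0.003080/0.2700 = 0.01141 L.
At equivalence all the acid is converted to N3-; total volume = 0.02510 + 0.01141 = 0.03651 L, so [N3-] = 0.003080/0.03651 = 0.08436 M.
Kb = Kw/Ka = 1.0e-14 / 1.9 x 10^-5 = 5.26e-10.
[OH^-] = sqrt(Kb x [N3-]) = sqrt(5.26e-10 x 0.08436) = 6.66e-6 M.
pOH = 5.18, so pH = 14.00 - 5.18 = 8.82.

8.82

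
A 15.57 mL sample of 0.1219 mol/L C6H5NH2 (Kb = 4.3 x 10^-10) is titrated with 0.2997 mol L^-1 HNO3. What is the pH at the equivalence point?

n(C6H5NH2) = 0.1219 x 0.01557 = 0.001898 mol; V(HNO3) at equivalence = 0.001898/0.2997 = 0.006333 L.
At equivalence the base is fully converted to C6H5NH3+; total volume = 0.02190 L, so [C6H5NH3+] = 0.001898/0.02190 = 0.08665 M.
Ka(C6H5NH3+) = Kw/Kb = 1.0e-14 / 4.3 x 10^-10 = 2.33e-5.
[H^+] = sqrt(Ka x [C6H5NH3+]) = sqrt(2.33e-5 x 0.08665) = 0.00142 M.
pH = -log(0.00142) = 2.85.

2.85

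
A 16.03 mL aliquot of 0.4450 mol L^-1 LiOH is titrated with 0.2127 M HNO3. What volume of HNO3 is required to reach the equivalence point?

n(LiOH) = 0.4450 mol/L x 0.01603 L = 0.007133 mol.
At equivalence n(HNO3) = n(LiOH) = 0.007133 mol.
V(HNO3) = 0.007133 / 0.2127 = 0.03354 L = 33.5 mL.

33.5 mL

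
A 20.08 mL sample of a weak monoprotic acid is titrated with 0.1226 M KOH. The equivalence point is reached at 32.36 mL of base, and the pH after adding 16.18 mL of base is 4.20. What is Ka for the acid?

6.3 x 10^-5

16.18 mL is half of the equivalence volume, so this is the half-equivalence point where [HA] = [A^-].
At half-equivalence pH = pKa, so pKa = 4.20.
Ka = 10^(-4.20) = 6.3 x 10^-5.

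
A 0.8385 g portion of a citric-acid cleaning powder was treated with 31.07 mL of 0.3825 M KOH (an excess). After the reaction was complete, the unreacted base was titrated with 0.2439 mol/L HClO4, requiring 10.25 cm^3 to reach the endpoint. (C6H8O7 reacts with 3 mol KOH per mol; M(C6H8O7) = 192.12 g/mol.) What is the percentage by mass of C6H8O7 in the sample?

71.7%

Total n(KOH) added = 0.3825 x 0.03107 = 0.01188 mol.
n(HClO4) used = 0.2439 x 0.01025 = 0.002500 mol, which equals the excess n(KOH).
So n(KOH) consumed by the sample = 0.01188 - 0.002500 = 0.009384 mol.
n(C6H8O7) = 0.009384 / 3 = 0.003128 mol.
mass C6H8O7 = 0.003128 x 192.12 = 0.6010 g, so %C6H8O7 = 0.6010/0.8385 x 100 = 71.7%.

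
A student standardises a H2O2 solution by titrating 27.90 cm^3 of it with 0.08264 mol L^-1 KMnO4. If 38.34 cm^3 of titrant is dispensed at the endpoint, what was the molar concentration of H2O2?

0.284 M

n(KMnO4) = 0.08264 x 0.03834 = 0.003168 mol.
From the balanced equation, 2 mol KMnO4 reacts with 5 mol H2O2, so n(H2O2) = 0.003168 x 5/2 = 0.007921 mol.
[H2O2] = 0.007921 / 0.02790 L = 0.284 M.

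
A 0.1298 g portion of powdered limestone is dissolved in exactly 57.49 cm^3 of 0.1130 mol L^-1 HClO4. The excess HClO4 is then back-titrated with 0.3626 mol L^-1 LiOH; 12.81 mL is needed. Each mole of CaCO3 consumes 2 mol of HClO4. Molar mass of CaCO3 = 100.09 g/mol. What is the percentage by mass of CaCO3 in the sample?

71.4%

Total n(HClO4) added = 0.1130 x 0.05749 = 0.006496 mol.
n(LiOH) used = 0.3626 x 0.01281 = 0.004645 mol, which equals the excess n(HClO4).
So n(HClO4) consumed by the sample = 0.006496 - 0.004645 = 0.001851 mol.
n(CaCO3) = 0.001851 / 2 = 0.0009257 mol.
mass CaCO3 = 0.0009257 x 100.09 = 0.09266 g, so %CaCO3 = 0.09266/0.1298 x 100 = 71.4%.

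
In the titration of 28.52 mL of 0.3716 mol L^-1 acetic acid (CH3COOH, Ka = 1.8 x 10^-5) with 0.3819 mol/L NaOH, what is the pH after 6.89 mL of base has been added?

4.26

Initial n(CH3COOH) = 0.3716 x 0.02852 = 0.01060 mol.
n(NaOH) added = 0.3819 x 0.006890 = 0.002631 mol, converting that many moles of CH3COOH to CH3COO-.
Remaining n(CH3COOH) = 0.007967 mol; n(CH3COO-) = 0.002631 mol.
By Henderson-Hasselbalch, pH = pKa + log([A^-]/[HA]) = 4.74 + log(0.002631/0.007967) = 4.74 + (-0.48) = 4.26.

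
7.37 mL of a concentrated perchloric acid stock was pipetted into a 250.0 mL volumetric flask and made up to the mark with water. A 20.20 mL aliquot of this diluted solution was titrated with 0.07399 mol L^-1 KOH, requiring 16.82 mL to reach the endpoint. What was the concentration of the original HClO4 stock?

n(KOH) = 0.07399 x 0.01682 = 0.001245 mol.
n(HClO4) in the aliquot = 0.001245 mol.
[diluted HClO4] = 0.001245 / 0.02020 = 0.06161 M.
Dilution factor = 250.0/7.370 = 33.92, so [stock] = 0.06161 x 33.92 = 2.09 M.

2.09 M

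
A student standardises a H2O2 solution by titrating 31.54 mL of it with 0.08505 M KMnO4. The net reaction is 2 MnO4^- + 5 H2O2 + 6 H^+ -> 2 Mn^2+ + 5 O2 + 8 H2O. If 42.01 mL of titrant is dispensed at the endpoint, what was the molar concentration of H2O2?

0.283 M

n(KMnO4) = 0.08505 x 0.04201 = 0.003573 mol.
From the balanced equation, 2 mol KMnO4 reacts with 5 mol H2O2, so n(H2O2) = 0.003573 x 5/2 = 0.008932 mol.
[H2O2] = 0.008932 / 0.03154 L = 0.283 M.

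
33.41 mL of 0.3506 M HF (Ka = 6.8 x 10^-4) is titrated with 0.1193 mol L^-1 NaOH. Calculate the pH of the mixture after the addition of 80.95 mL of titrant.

3.84

Initial n(HF) = 0.3506 x 0.03341 = 0.01171 mol.
n(NaOH) added = 0.1193 x 0.08095 = 0.009657 mol, converting that many moles of HF to F-.
Remaining n(HF) = 0.002056 mol; n(F-) = 0.009657 mol.
By Henderson-Hasselbalch, pH = pKa + log([A^-]/[HA]) = 3.17 + log(0.009657/0.002056) = 3.17 + (+0.67) = 3.84.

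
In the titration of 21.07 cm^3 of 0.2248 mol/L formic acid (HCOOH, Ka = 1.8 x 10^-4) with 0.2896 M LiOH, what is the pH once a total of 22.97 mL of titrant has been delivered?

12.64

n(acid) = 0.2248 x 0.02107 = 0.004737 mol; n(LiOH) added = 0.2896 x 0.02297 = 0.006652 mol.
Base is in excess by 0.006652 - 0.004737 = 0.001916 mol in a total volume of 0.04404 L.
[OH^-] = 0.001916/0.04404 = 0.04350 M, so pOH = 1.36 and pH = 14.00 - 1.36 = 12.64.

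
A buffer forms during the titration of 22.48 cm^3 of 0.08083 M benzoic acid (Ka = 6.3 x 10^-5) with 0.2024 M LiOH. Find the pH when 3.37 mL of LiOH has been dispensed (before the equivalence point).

Initial n(C6H5COOH) = 0.08083 x 0.02248 = 0.001817 mol.
n(LiOH) added = 0.2024 x 0.003370 = 0.0006821 mol, converting that many moles of C6H5COOH to C6H5COO-.
Remaining n(C6H5COOH) = 0.001135 mol; n(C6H5COO-) = 0.0006821 mol.
By Henderson-Hasselbalch, pH = pKa + log([A^-]/[HA]) = 4.20 + log(0.0006821/0.001135) = 4.20 + (-0.22) = 3.98.

3.98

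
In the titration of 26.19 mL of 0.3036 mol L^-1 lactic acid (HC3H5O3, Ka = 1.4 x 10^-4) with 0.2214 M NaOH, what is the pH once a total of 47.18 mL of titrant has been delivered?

12.53

n(acid) = 0.3036 x 0.02619 = 0.007951 mol; n(NaOH) added = 0.2214 x 0.04718 = 0.01045 mol.
Base is in excess by 0.01045 - 0.007951 = 0.002494 mol in a total volume of 0.07337 L.
[OH^-] = 0.002494/0.07337 = 0.03400 M, so pOH = 1.47 and pH = 14.00 - 1.47 = 12.53.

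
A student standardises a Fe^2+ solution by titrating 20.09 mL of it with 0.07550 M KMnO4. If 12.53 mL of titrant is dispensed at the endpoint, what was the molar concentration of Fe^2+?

0.235 M

n(KMnO4) = 0.07550 x 0.01253 = 0.0009460 mol.
From the balanced equation, 1 mol KMnO4 reacts with 5 mol Fe^2+, so n(Fe^2+) = 0.0009460 x 5/1 = 0.004730 mol.
[Fe^2+] = 0.004730 / 0.02009 L = 0.235 M.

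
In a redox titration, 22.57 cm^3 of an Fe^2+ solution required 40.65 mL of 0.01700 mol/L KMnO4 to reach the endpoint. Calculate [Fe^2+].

0.153 M

n(KMnO4) = 0.01700 x 0.04065 = 0.0006911 mol.
From the balanced equation, 1 mol KMnO4 reacts with 5 mol Fe^2+, so n(Fe^2+) = 0.0006911 x 5/1 = 0.003455 mol.
[Fe^2+] = 0.003455 / 0.02257 L = 0.153 M.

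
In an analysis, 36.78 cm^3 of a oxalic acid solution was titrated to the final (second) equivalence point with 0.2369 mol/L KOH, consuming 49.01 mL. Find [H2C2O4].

0.158 M

n(KOH) = 0.2369 x 0.04901 = 0.01161 mol.
At the final (second) equivalence point, 2 mol OH^- react per mol H2C2O4, so n(H2C2O4) = 0.01161 / 2 = 0.005805 mol.
[H2C2O4] = 0.005805 / 0.03678 L = 0.158 M.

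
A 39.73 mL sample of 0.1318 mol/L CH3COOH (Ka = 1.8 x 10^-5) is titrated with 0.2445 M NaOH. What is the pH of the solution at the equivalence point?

n(CH3COOH) = 0.1318 x 0.03973 = 0.005236 mol; V(NaOH) at equivalence = 0.005236/0.2445 = 0.02142 L.
At equivalence all the acid is converted to CH3COO-; total volume = 0.03973 + 0.02142 = 0.06115 L, so [CH3COO-] = 0.005236/0.06115 = 0.08564 M.
Kb = Kw/Ka = 1.0e-14 / 1.8 x 10^-5 = 5.56e-10.
[OH^-] = sqrt(Kb x [CH3COO-]) = sqrt(5.56e-10 x 0.08564) = 6.90e-6 M.
pOH = 5.16, so pH = 14.00 - 5.16 = 8.84.

8.84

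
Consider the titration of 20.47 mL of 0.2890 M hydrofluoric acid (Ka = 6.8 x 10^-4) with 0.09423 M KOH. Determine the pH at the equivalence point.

8.01

n(HF) = 0.2890 x 0.02047 = 0.005916 mol; V(KOH) at equivalence = 0.005916/0.09423 = 0.06278 L.
At equivalence all the acid is converted to F-; total volume = 0.02047 + 0.06278 = 0.08325 L, so [F-] = 0.005916/0.08325 = 0.07106 M.
Kb = Kw/Ka = 1.0e-14 / 6.8 x 10^-4 = 1.47e-11.
[OH^-] = sqrt(Kb x [F-]) = sqrt(1.47e-11 x 0.07106) = 1.02e-6 M.
pOH = 5.99, so pH = 14.00 - 5.99 = 8.01.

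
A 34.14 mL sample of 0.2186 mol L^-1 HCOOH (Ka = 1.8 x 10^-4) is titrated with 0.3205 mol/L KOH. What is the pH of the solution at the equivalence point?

n(HCOOH) = 0.2186 x 0.03414 = 0.007463 mol; V(KOH) at equivalence = 0.007463/0.3205 = 0.02329 L.
At equivalence all the acid is converted to HCOO-; total volume = 0.03414 + 0.02329 = 0.05743 L, so [HCOO-] = 0.007463/0.05743 = 0.1300 M.
Kb = Kw/Ka = 1.0e-14 / 1.8 x 10^-4 = 5.56e-11.
[OH^-] = sqrt(Kb x [HCOO-]) = sqrt(5.56e-11 x 0.1300) = 2.69e-6 M.
pOH = 5.57, so pH = 14.00 - 5.57 = 8.43.

8.43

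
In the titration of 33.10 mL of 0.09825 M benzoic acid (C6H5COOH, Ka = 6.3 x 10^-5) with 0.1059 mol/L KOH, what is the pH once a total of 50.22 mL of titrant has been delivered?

n(acid) = 0.09825 x 0.03310 = 0.003252 mol; n(KOH) added = 0.1059 x 0.05022 = 0.005318 mol.
Base is in excess by 0.005318 - 0.003252 = 0.002066 mol in a total volume of 0.08332 L.
[OH^-] = 0.002066/0.08332 = 0.02480 M, so pOH = 1.61 and pH = 14.00 - 1.61 = 12.39.

12.39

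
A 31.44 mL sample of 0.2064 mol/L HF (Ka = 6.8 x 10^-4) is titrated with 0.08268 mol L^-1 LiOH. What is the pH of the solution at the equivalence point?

7.97

n(HF) = 0.2064 x 0.03144 = 0.006489 mol; V(LiOH) at equivalence = 0.006489/0.08268 = 0.07849 L.
At equivalence all the acid is converted to F-; total volume = 0.03144 + 0.07849 = 0.1099 L, so [F-] = 0.006489/0.1099 = 0.05903 M.
Kb = Kw/Ka = 1.0e-14 / 6.8 x 10^-4 = 1.47e-11.
[OH^-] = sqrt(Kb x [F-]) = sqrt(1.47e-11 x 0.05903) = 9.32e-7 M.
pOH = 6.03, so pH = 14.00 - 6.03 = 7.97.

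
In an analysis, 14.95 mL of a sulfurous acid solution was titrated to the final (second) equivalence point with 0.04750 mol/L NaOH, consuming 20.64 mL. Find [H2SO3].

n(NaOH) = 0.04750 x 0.02064 = 0.0009804 mol.
At the final (second) equivalence point, 2 mol OH^- react per mol H2SO3, so n(H2SO3) = 0.0009804 / 2 = 0.0004902 mol.
[H2SO3] = 0.0004902 / 0.01495 L = 0.0328 M.

0.0328 M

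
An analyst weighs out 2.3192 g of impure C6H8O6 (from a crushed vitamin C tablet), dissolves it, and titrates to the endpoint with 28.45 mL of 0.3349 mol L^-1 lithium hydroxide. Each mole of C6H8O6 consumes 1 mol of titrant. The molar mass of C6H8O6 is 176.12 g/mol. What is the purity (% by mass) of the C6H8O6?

72.4%

n(LiOH) = 0.3349 x 0.02845 = 0.009528 mol.
n(C6H8O6) = 0.009528 / 1 = 0.009528 mol.
mass of C6H8O6 = 0.009528 x 176.12 = 1.678 g.
% purity = 1.678 / 2.3192 x 100 = 72.4%.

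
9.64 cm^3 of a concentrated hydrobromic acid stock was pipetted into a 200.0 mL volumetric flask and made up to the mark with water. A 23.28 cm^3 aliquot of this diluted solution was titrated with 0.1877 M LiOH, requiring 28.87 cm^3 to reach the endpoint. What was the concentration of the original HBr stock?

4.83 M

n(LiOH) = 0.1877 x 0.02887 = 0.005419 mol.
n(HBr) in the aliquot = 0.005419 mol.
[diluted HBr] = 0.005419 / 0.02328 = 0.2328 M.
Dilution factor = 200.0/9.640 = 20.75, so [stock] = 0.2328 x 20.75 = 4.83 M.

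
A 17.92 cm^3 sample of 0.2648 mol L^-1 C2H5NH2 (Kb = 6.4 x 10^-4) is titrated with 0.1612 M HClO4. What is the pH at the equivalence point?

5.90

n(C2H5NH2) = 0.2648 x 0.01792 = 0.004745 mol; V(HClO4) at equivalence = 0.004745/0.1612 = 0.02944 L.
At equivalence the base is fully converted to C2H5NH3+; total volume = 0.04736 L, so [C2H5NH3+] = 0.004745/0.04736 = 0.1002 M.
Ka(C2H5NH3+) = Kw/Kb = 1.0e-14 / 6.4 x 10^-4 = 1.56e-11.
[H^+] = sqrt(Ka x [C2H5NH3+]) = sqrt(1.56e-11 x 0.1002) = 1.25e-6 M.
pH = -log(1.25e-6) = 5.90.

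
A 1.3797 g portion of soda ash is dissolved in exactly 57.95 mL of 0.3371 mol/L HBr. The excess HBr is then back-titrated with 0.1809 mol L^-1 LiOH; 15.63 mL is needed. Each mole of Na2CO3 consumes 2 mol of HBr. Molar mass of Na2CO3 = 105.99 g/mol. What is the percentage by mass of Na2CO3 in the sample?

64.2%

Total n(HBr) added = 0.3371 x 0.05795 = 0.01953 mol.
n(LiOH) used = 0.1809 x 0.01563 = 0.002827 mol, which equals the excess n(HBr).
So n(HBr) consumed by the sample = 0.01953 - 0.002827 = 0.01671 mol.
n(Na2CO3) = 0.01671 / 2 = 0.008354 mol.
mass Na2CO3 = 0.008354 x 105.99 = 0.8854 g, so %Na2CO3 = 0.8854/1.3797 x 100 = 64.2%.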